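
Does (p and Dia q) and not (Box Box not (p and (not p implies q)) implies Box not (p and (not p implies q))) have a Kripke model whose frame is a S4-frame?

Unsatisfiable

1. (p and Dia q) and not (Box Box not (p and (not p implies q)) implies Box not (p and (not p implies q))), w0
2. p and Dia q, w0
3. not (Box Box not (p and (not p implies q)) implies Box not (p and (not p implies q))), w0
4. p, w0
5. Dia q, w0
6. Box Box not (p and (not p implies q)), w0
7. not Box not (p and (not p implies q)), w0
8. Box not (p and (not p implies q)), w0
9. not (p and (not p implies q)), w0
10. not (not p implies q), w0
11. not p, w0
12. not q, w0
Accessibility: w0Rw0
Branch closes: p and not p both at w0.
All branches of the tableau close; one closing branch shown above.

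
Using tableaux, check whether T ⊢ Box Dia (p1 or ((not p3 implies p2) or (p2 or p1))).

Invalid (countermodel exists)

Tableau for the negation not Box Dia (p1 or ((not p3 implies p2) or (p2 or p1))):
1. not Box Dia (p1 or ((not p3 implies p2) or (p2 or p1))), w0
2. not Dia (p1 or ((not p3 implies p2) or (p2 or p1))), w1   [neg-Box-rule on 1: fresh world w1, w0Rw1]
3. not (p1 or ((not p3 implies p2) or (p2 or p1))), w1   [neg-Dia-rule on 2 via w1Rw1]
4. not p1, w1   [neg-or-rule on 3]
5. not ((not p3 implies p2) or (p2 or p1)), w1   [neg-or-rule on 3]
6. not (not p3 implies p2), w1   [neg-or-rule on 5]
7. not (p2 or p1), w1   [neg-or-rule on 5]
8. not p3, w1   [neg-implies-rule on 6]
9. not p2, w1   [neg-implies-rule on 6]
Accessibility: w0Rw0, w0Rw1, w1Rw1
The negation has an open branch (countermodel exists).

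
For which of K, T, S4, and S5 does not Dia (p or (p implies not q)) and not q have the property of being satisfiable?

K

K-tableau for the formula:
1. not Dia (p or (p implies not q)) and not q, 0
2. not Dia (p or (p implies not q)), 0
3. not q, 0
Complete open branch: satisfiable in K.
T-tableau for the formula:
1. not Dia (p or (p implies not q)) and not q, 0
2. not Dia (p or (p implies not q)), 0
3. not q, 0
4. not (p or (p implies not q)), 0
5. not p, 0
6. not (p implies not q), 0
7. p, 0
8. q, 0
Accessibility: 0R0
Branch closes: p and not p both at 0.
Every branch closes (one shown): unsatisfiable in T, hence also in S4, S5 (every S4/S5-frame is a T-frame).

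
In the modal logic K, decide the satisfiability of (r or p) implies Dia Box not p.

Yes, satisfiable

1. (r or p) implies Dia Box not p, u
2. Dia Box not p, u
3. Box not p, v
Accessibility: uRv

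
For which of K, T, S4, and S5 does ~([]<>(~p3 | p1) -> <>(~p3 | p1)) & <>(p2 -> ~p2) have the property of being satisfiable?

T-tableau for the formula:
1. ~([]<>(~p3 | p1) -> <>(~p3 | p1)) & <>(p2 -> ~p2), u
2. ~([]<>(~p3 | p1) -> <>(~p3 | p1)), u
3. <>(p2 -> ~p2), u
4. []<>(~p3 | p1), u
5. ~<>(~p3 | p1), u
6. <>(~p3 | p1), u
7. ~(~p3 | p1), u
8. p3, u
9. ~p1, u
10. p2 -> ~p2, v
11. <>(~p3 | p1), v
12. ~(~p3 | p1), v
13. p3, v
14. ~p1, v
15. ~p2, v
16. ~p3 | p1, w
17. <>(~p3 | p1), w
18. ~(~p3 | p1), w
19. p3, w
20. ~p1, w
21. p1, w
Accessibility: uRu, uRv, uRw, vRv, wRw
Branch closes: p1 and ~p1 both at w.
Every branch closes (one shown): unsatisfiable in T, hence also in S4, S5 (every S4/S5-frame is a T-frame).
K-tableau for the formula:
1. ~([]<>(~p3 | p1) -> <>(~p3 | p1)) & <>(p2 -> ~p2), u
2. ~([]<>(~p3 | p1) -> <>(~p3 | p1)), u
3. <>(p2 -> ~p2), u
4. []<>(~p3 | p1), u
5. ~<>(~p3 | p1), u
6. p2 -> ~p2, v
7. <>(~p3 | p1), v
8. ~(~p3 | p1), v
9. p3, v
10. ~p1, v
11. ~p2, v
12. ~p3 | p1, w
13. p1, w
Accessibility: uRv, vRw
Complete open branch: satisfiable in K.

K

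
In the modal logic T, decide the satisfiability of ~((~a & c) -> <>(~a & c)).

No, unsatisfiable

1. ~((~a & c) -> <>(~a & c)), 0
2. ~a & c, 0   [~->-rule on 1]
3. ~<>(~a & c), 0   [~->-rule on 1]
4. ~a, 0   [&-rule on 2]
5. c, 0   [&-rule on 2]
6. ~(~a & c), 0   [~<>-rule on 3 via 0R0]
7. ~c, 0   [~&-rule on 6 (branches; this branch)]
Accessibility: 0R0
Branch closes: c and ~c both at 0.
Every branch closes; the branch above is one of them.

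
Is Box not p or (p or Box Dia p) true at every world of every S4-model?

Tableau for the negation not (Box not p or (p or Box Dia p)):
1. not (Box not p or (p or Box Dia p)), 0
2. not Box not p, 0
3. not (p or Box Dia p), 0
4. not p, 0
5. not Box Dia p, 0
6. p, 1
7. not Dia p, 2
8. not p, 2
Accessibility: 0R0, 0R1, 0R2, 1R1, 2R2
The negation has an open branch (countermodel exists).

Invalid (countermodel exists)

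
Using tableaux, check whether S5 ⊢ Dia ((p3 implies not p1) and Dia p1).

No, not valid

Tableau for the negation not Dia ((p3 implies not p1) and Dia p1):
1. not Dia ((p3 implies not p1) and Dia p1), 0
2. not ((p3 implies not p1) and Dia p1), 0
3. not Dia p1, 0
4. not p1, 0
Accessibility: 0R0
The negation has an open branch (countermodel exists).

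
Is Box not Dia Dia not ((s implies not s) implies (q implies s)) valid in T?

No, not valid

Tableau for the negation not Box not Dia Dia not ((s implies not s) implies (q implies s)):
1. not Box not Dia Dia not ((s implies not s) implies (q implies s)), 0
2. Dia Dia not ((s implies not s) implies (q implies s)), 1   [neg-Box-rule on 1: fresh world 1, 0R1]
3. Dia not ((s implies not s) implies (q implies s)), 2   [Dia-rule on 2: fresh world 2, 1R2]
4. not ((s implies not s) implies (q implies s)), 3   [Dia-rule on 3: fresh world 3, 2R3]
5. s implies not s, 3   [neg-implies-rule on 4]
6. not (q implies s), 3   [neg-implies-rule on 4]
7. q, 3   [neg-implies-rule on 6]
8. not s, 3   [neg-implies-rule on 6]
Accessibility: 0R0, 0R1, 1R1, 1R2, 2R2, 2R3, 3R3
The negation has an open branch (countermodel exists).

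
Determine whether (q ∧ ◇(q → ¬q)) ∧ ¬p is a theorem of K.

Tableau for the negation ¬((q ∧ ◇(q → ¬q)) ∧ ¬p):
1. ¬((q ∧ ◇(q → ¬q)) ∧ ¬p), w0
2. p, w0
The negation has an open branch (countermodel exists).

Invalid (countermodel exists)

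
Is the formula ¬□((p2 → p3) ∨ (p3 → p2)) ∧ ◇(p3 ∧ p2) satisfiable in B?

1. ¬□((p2 → p3) ∨ (p3 → p2)) ∧ ◇(p3 ∧ p2), 0
2. ¬□((p2 → p3) ∨ (p3 → p2)), 0   [∧-rule on 1]
3. ◇(p3 ∧ p2), 0   [∧-rule on 1]
4. ¬((p2 → p3) ∨ (p3 → p2)), 1   [¬□-rule on 2: fresh world 1, 0R1]
5. ¬(p2 → p3), 1   [¬∨-rule on 4]
6. ¬(p3 → p2), 1   [¬∨-rule on 4]
7. p2, 1   [¬→-rule on 5]
8. ¬p3, 1   [¬→-rule on 5]
9. p3, 1   [¬→-rule on 6]
10. ¬p2, 1   [¬→-rule on 6]
Accessibility: 0R0, 0R1, 1R0, 1R1
Branch closes: p3 and ¬p3 both at 1.
Every branch closes; the branch above is one of them.

No, unsatisfiable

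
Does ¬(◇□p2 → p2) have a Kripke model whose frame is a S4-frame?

Satisfiable (open branch found)

1. ¬(◇□p2 → p2), 0
2. ◇□p2, 0
3. ¬p2, 0
4. □p2, 1
5. p2, 1
Accessibility: 0R0, 0R1, 1R1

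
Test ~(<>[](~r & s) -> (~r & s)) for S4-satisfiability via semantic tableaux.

Yes, satisfiable

1. ~(<>[](~r & s) -> (~r & s)), 0
2. <>[](~r & s), 0   [~->-rule on 1]
3. ~(~r & s), 0   [~->-rule on 1]
4. ~s, 0   [~&-rule on 3 (branches; this branch)]
5. [](~r & s), 1   [<>-rule on 2: fresh world 1, 0R1]
6. ~r & s, 1   [[]-rule on 5 via 1R1]
7. ~r, 1   [&-rule on 6]
8. s, 1   [&-rule on 6]
Accessibility: 0R0, 0R1, 1R1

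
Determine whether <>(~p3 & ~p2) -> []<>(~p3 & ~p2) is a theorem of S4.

Tableau for the negation ~(<>(~p3 & ~p2) -> []<>(~p3 & ~p2)):
1. ~(<>(~p3 & ~p2) -> []<>(~p3 & ~p2)), 0
2. <>(~p3 & ~p2), 0
3. ~[]<>(~p3 & ~p2), 0
4. ~p3 & ~p2, 1
5. ~p3, 1
6. ~p2, 1
7. ~<>(~p3 & ~p2), 2
8. ~(~p3 & ~p2), 2
9. p2, 2
Accessibility: 0R0, 0R1, 0R2, 1R1, 2R2
The negation has an open branch (countermodel exists).

No, not valid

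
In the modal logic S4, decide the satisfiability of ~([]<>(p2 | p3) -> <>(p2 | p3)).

1. ~([]<>(p2 | p3) -> <>(p2 | p3)), w0
2. []<>(p2 | p3), w0
3. ~<>(p2 | p3), w0
4. <>(p2 | p3), w0
5. ~(p2 | p3), w0
6. ~p2, w0
7. ~p3, w0
8. p2 | p3, w1
9. <>(p2 | p3), w1
10. ~(p2 | p3), w1
11. ~p2, w1
12. ~p3, w1
13. p3, w1
Accessibility: w0Rw0, w0Rw1, w1Rw1
Branch closes: p3 and ~p3 both at w1.
Every branch closes; the branch above is one of them.

Unsatisfiable (every branch closes)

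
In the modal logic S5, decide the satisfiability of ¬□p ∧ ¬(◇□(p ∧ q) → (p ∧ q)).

1. ¬□p ∧ ¬(◇□(p ∧ q) → (p ∧ q)), 0
2. ¬□p, 0
3. ¬(◇□(p ∧ q) → (p ∧ q)), 0
4. ◇□(p ∧ q), 0
5. ¬(p ∧ q), 0
6. ¬q, 0
7. ¬p, 1
8. □(p ∧ q), 2
9. p ∧ q, 0
10. p, 0
11. q, 0
Accessibility: 0R0, 0R1, 0R2, 1R0, 1R1, 1R2, 2R0, 2R1, 2R2
Branch closes: q and ¬q both at 0.
(One branch shown.) All branches close.

No, unsatisfiable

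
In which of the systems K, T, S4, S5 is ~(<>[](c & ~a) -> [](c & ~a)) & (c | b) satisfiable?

S5-tableau for the formula:
1. ~(<>[](c & ~a) -> [](c & ~a)) & (c | b), u
2. ~(<>[](c & ~a) -> [](c & ~a)), u
3. c | b, u
4. <>[](c & ~a), u
5. ~[](c & ~a), u
6. b, u
7. [](c & ~a), v
8. c & ~a, u
9. c, u
10. ~a, u
11. c & ~a, v
12. c, v
13. ~a, v
14. ~(c & ~a), w
15. c & ~a, w
16. c, w
17. ~a, w
18. a, w
Accessibility: uRu, uRv, uRw, vRu, vRv, vRw, wRu, wRv, wRw
Branch closes: a and ~a both at w.
Every branch closes (one shown): unsatisfiable in S5.
S4-tableau for the formula:
1. ~(<>[](c & ~a) -> [](c & ~a)) & (c | b), u
2. ~(<>[](c & ~a) -> [](c & ~a)), u
3. c | b, u
4. <>[](c & ~a), u
5. ~[](c & ~a), u
6. b, u
7. [](c & ~a), v
8. c & ~a, v
9. c, v
10. ~a, v
11. ~(c & ~a), w
12. a, w
Accessibility: uRu, uRv, uRw, vRv, wRw
Complete open branch: satisfiable in S4, hence also in K, T (this S4-model is also a K-model and a T-model).

K, T, S4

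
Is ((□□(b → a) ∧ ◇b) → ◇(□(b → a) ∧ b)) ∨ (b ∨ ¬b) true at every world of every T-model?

Yes, valid

Tableau for the negation ¬(((□□(b → a) ∧ ◇b) → ◇(□(b → a) ∧ b)) ∨ (b ∨ ¬b)):
1. ¬(((□□(b → a) ∧ ◇b) → ◇(□(b → a) ∧ b)) ∨ (b ∨ ¬b)), u
2. ¬((□□(b → a) ∧ ◇b) → ◇(□(b → a) ∧ b)), u
3. ¬(b ∨ ¬b), u
4. □□(b → a) ∧ ◇b, u
5. ¬◇(□(b → a) ∧ b), u
6. ¬b, u
7. b, u
Accessibility: uRu
Branch closes: b and ¬b both at u.
Every branch of the negation's tableau closes; the branch above is one of them.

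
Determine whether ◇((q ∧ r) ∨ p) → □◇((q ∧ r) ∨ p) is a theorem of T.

Tableau for the negation ¬(◇((q ∧ r) ∨ p) → □◇((q ∧ r) ∨ p)):
1. ¬(◇((q ∧ r) ∨ p) → □◇((q ∧ r) ∨ p)), 0
2. ◇((q ∧ r) ∨ p), 0   [¬→-rule on 1]
3. ¬□◇((q ∧ r) ∨ p), 0   [¬→-rule on 1]
4. (q ∧ r) ∨ p, 1   [◇-rule on 2: fresh world 1, 0R1]
5. p, 1   [∨-rule on 4 (branches; this branch)]
6. ¬◇((q ∧ r) ∨ p), 2   [¬□-rule on 3: fresh world 2, 0R2]
7. ¬((q ∧ r) ∨ p), 2   [¬◇-rule on 6 via 2R2]
8. ¬(q ∧ r), 2   [¬∨-rule on 7]
9. ¬p, 2   [¬∨-rule on 7]
10. ¬r, 2   [¬∧-rule on 8 (branches; this branch)]
Accessibility: 0R0, 0R1, 0R2, 1R1, 2R2
The negation has an open branch (countermodel exists).

No, not valid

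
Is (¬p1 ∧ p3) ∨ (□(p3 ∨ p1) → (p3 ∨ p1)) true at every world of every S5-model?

Valid in S5

Tableau for the negation ¬((¬p1 ∧ p3) ∨ (□(p3 ∨ p1) → (p3 ∨ p1))):
1. ¬((¬p1 ∧ p3) ∨ (□(p3 ∨ p1) → (p3 ∨ p1))), w0
2. ¬(¬p1 ∧ p3), w0
3. ¬(□(p3 ∨ p1) → (p3 ∨ p1)), w0
4. □(p3 ∨ p1), w0
5. ¬(p3 ∨ p1), w0
6. ¬p3, w0
7. ¬p1, w0
8. p3 ∨ p1, w0
9. p1, w0
Accessibility: w0Rw0
Branch closes: p1 and ¬p1 both at w0.
Every branch of the negation's tableau closes; the branch above is one of them.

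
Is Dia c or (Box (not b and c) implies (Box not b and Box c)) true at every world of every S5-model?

Yes, valid

Tableau for the negation not (Dia c or (Box (not b and c) implies (Box not b and Box c))):
1. not (Dia c or (Box (not b and c) implies (Box not b and Box c))), 0
2. not Dia c, 0
3. not (Box (not b and c) implies (Box not b and Box c)), 0
4. Box (not b and c), 0
5. not (Box not b and Box c), 0
6. not c, 0
7. not b and c, 0
8. not b, 0
9. c, 0
Accessibility: 0R0
Branch closes: c and not c both at 0.
Every branch of the negation's tableau closes; the branch above is one of them.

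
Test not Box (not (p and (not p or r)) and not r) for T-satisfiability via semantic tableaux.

Yes, satisfiable

1. not Box (not (p and (not p or r)) and not r), w0
2. not (not (p and (not p or r)) and not r), w1
3. r, w1
Accessibility: w0Rw0, w0Rw1, w1Rw1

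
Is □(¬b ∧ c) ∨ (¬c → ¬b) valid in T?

No, not valid

Tableau for the negation ¬(□(¬b ∧ c) ∨ (¬c → ¬b)):
1. ¬(□(¬b ∧ c) ∨ (¬c → ¬b)), 0
2. ¬□(¬b ∧ c), 0
3. ¬(¬c → ¬b), 0
4. ¬c, 0
5. b, 0
6. ¬(¬b ∧ c), 1
7. ¬c, 1
Accessibility: 0R0, 0R1, 1R1
The negation has an open branch (countermodel exists).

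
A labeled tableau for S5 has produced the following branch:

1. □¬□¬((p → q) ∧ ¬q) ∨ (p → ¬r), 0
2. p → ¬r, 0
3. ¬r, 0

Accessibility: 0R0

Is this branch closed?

There is no literal clash: for every atom and world, at most one sign appears.

Not closed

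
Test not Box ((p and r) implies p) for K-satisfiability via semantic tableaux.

No, unsatisfiable

1. not Box ((p and r) implies p), w0
2. not ((p and r) implies p), w1
3. p and r, w1
4. not p, w1
5. p, w1
6. r, w1
Accessibility: w0Rw1
Branch closes: p and not p both at w1.
Every branch closes; the branch above is one of them.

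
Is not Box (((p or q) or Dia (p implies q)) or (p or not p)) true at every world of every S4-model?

Tableau for the negation Box (((p or q) or Dia (p implies q)) or (p or not p)):
1. Box (((p or q) or Dia (p implies q)) or (p or not p)), u
2. ((p or q) or Dia (p implies q)) or (p or not p), u
3. p or not p, u
4. not p, u
Accessibility: uRu
The negation has an open branch (countermodel exists).

No, not valid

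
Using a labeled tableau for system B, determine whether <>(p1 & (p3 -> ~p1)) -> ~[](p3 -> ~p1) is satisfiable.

Satisfiable (open branch found)

1. <>(p1 & (p3 -> ~p1)) -> ~[](p3 -> ~p1), w0
2. ~[](p3 -> ~p1), w0   [->-rule on 1 (branches; this branch)]
3. ~(p3 -> ~p1), w1   [~[]-rule on 2: fresh world w1, w0Rw1]
4. p3, w1   [~->-rule on 3]
5. p1, w1   [~->-rule on 3]
Accessibility: w0Rw0, w0Rw1, w1Rw0, w1Rw1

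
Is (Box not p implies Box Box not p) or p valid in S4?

Tableau for the negation not ((Box not p implies Box Box not p) or p):
1. not ((Box not p implies Box Box not p) or p), 0
2. not (Box not p implies Box Box not p), 0   [neg-or-rule on 1]
3. not p, 0   [neg-or-rule on 1]
4. Box not p, 0   [neg-implies-rule on 2]
5. not Box Box not p, 0   [neg-implies-rule on 2]
6. not Box not p, 1   [neg-Box-rule on 5: fresh world 1, 0R1]
7. not p, 1   [Box-rule on 4 via 0R1]
8. p, 2   [neg-Box-rule on 6: fresh world 2, 1R2]
9. not p, 2   [Box-rule on 4 via 0R2]
Accessibility: 0R0, 0R1, 0R2, 1R1, 1R2, 2R2
Branch closes: p and not p both at 2.
Every branch of the negation's tableau closes; the branch above is one of them.

Yes, valid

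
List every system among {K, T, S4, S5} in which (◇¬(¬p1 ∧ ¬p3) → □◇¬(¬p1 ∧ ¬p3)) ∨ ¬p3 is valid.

S5-tableau for the negation ¬((◇¬(¬p1 ∧ ¬p3) → □◇¬(¬p1 ∧ ¬p3)) ∨ ¬p3):
1. ¬((◇¬(¬p1 ∧ ¬p3) → □◇¬(¬p1 ∧ ¬p3)) ∨ ¬p3), w0
2. ¬(◇¬(¬p1 ∧ ¬p3) → □◇¬(¬p1 ∧ ¬p3)), w0   [¬∨-rule on 1]
3. p3, w0   [¬∨-rule on 1]
4. ◇¬(¬p1 ∧ ¬p3), w0   [¬→-rule on 2]
5. ¬□◇¬(¬p1 ∧ ¬p3), w0   [¬→-rule on 2]
6. ¬(¬p1 ∧ ¬p3), w1   [◇-rule on 4: fresh world w1, w0Rw1]
7. p3, w1   [¬∧-rule on 6 (branches; this branch)]
8. ¬◇¬(¬p1 ∧ ¬p3), w2   [¬□-rule on 5: fresh world w2, w0Rw2]
9. ¬p1 ∧ ¬p3, w0   [¬◇-rule on 8 via w2Rw0]
10. ¬p1, w0   [∧-rule on 9]
11. ¬p3, w0   [∧-rule on 9]
Accessibility: w0Rw0, w0Rw1, w0Rw2, w1Rw0, w1Rw1, w1Rw2, w2Rw0, w2Rw1, w2Rw2
Branch closes: p3 and ¬p3 both at w0.
Every branch closes (one shown): valid in S5.
S4-tableau for the negation ¬((◇¬(¬p1 ∧ ¬p3) → □◇¬(¬p1 ∧ ¬p3)) ∨ ¬p3):
1. ¬((◇¬(¬p1 ∧ ¬p3) → □◇¬(¬p1 ∧ ¬p3)) ∨ ¬p3), w0
2. ¬(◇¬(¬p1 ∧ ¬p3) → □◇¬(¬p1 ∧ ¬p3)), w0   [¬∨-rule on 1]
3. p3, w0   [¬∨-rule on 1]
4. ◇¬(¬p1 ∧ ¬p3), w0   [¬→-rule on 2]
5. ¬□◇¬(¬p1 ∧ ¬p3), w0   [¬→-rule on 2]
6. ¬(¬p1 ∧ ¬p3), w1   [◇-rule on 4: fresh world w1, w0Rw1]
7. p3, w1   [¬∧-rule on 6 (branches; this branch)]
8. ¬◇¬(¬p1 ∧ ¬p3), w2   [¬□-rule on 5: fresh world w2, w0Rw2]
9. ¬p1 ∧ ¬p3, w2   [¬◇-rule on 8 via w2Rw2]
10. ¬p1, w2   [∧-rule on 9]
11. ¬p3, w2   [∧-rule on 9]
Accessibility: w0Rw0, w0Rw1, w0Rw2, w1Rw1, w2Rw2
Complete open branch: countermodel on an S4-frame, so not valid in S4, nor in K, T (the same frame is also a K-frame and a T-frame).

S5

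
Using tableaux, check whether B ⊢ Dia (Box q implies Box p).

Tableau for the negation not Dia (Box q implies Box p):
1. not Dia (Box q implies Box p), 0
2. not (Box q implies Box p), 0
3. Box q, 0
4. not Box p, 0
5. q, 0
6. not p, 1
7. not (Box q implies Box p), 1
8. Box q, 1
9. not Box p, 1
10. q, 1
11. not p, 2
12. q, 2
Accessibility: 0R0, 0R1, 1R0, 1R1, 1R2, 2R1, 2R2
The negation has an open branch (countermodel exists).

Invalid (countermodel exists)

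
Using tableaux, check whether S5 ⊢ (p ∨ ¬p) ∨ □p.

Valid

Tableau for the negation ¬((p ∨ ¬p) ∨ □p):
1. ¬((p ∨ ¬p) ∨ □p), w0
2. ¬(p ∨ ¬p), w0
3. ¬□p, w0
4. ¬p, w0
5. p, w0
Accessibility: w0Rw0
Branch closes: p and ¬p both at w0.
All branches of the negation close; one closing branch shown above.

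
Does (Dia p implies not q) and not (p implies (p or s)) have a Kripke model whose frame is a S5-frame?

1. (Dia p implies not q) and not (p implies (p or s)), w0
2. Dia p implies not q, w0   [and-rule on 1]
3. not (p implies (p or s)), w0   [and-rule on 1]
4. p, w0   [neg-implies-rule on 3]
5. not (p or s), w0   [neg-implies-rule on 3]
6. not p, w0   [neg-or-rule on 5]
7. not s, w0   [neg-or-rule on 5]
Accessibility: w0Rw0
Branch closes: p and not p both at w0.
Every branch closes; the branch above is one of them.

No, unsatisfiable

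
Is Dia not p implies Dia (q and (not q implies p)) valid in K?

No, not valid

Tableau for the negation not (Dia not p implies Dia (q and (not q implies p))):
1. not (Dia not p implies Dia (q and (not q implies p))), 0
2. Dia not p, 0
3. not Dia (q and (not q implies p)), 0
4. not p, 1
5. not (q and (not q implies p)), 1
6. not (not q implies p), 1
7. not q, 1
Accessibility: 0R1
The negation has an open branch (countermodel exists).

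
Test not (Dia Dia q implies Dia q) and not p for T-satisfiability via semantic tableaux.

1. not (Dia Dia q implies Dia q) and not p, 0
2. not (Dia Dia q implies Dia q), 0
3. not p, 0
4. Dia Dia q, 0
5. not Dia q, 0
6. not q, 0
7. Dia q, 1
8. not q, 1
9. q, 2
Accessibility: 0R0, 0R1, 1R1, 1R2, 2R2

Satisfiable (open branch found)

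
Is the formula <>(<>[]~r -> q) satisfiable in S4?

Satisfiable (open branch found)

1. <>(<>[]~r -> q), u
2. <>[]~r -> q, v
3. q, v
Accessibility: uRu, uRv, vRv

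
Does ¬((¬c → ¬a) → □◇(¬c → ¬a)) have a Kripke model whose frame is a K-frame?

Satisfiable (open branch found)

1. ¬((¬c → ¬a) → □◇(¬c → ¬a)), u
2. ¬c → ¬a, u   [¬→-rule on 1]
3. ¬□◇(¬c → ¬a), u   [¬→-rule on 1]
4. ¬a, u   [→-rule on 2 (branches; this branch)]
5. ¬◇(¬c → ¬a), v   [¬□-rule on 3: fresh world v, uRv]
Accessibility: uRv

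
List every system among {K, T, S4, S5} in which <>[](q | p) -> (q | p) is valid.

S5

S4-tableau for the negation ~(<>[](q | p) -> (q | p)):
1. ~(<>[](q | p) -> (q | p)), 0
2. <>[](q | p), 0
3. ~(q | p), 0
4. ~q, 0
5. ~p, 0
6. [](q | p), 1
7. q | p, 1
8. p, 1
Accessibility: 0R0, 0R1, 1R1
Complete open branch: countermodel on an S4-frame, so not valid in S4, nor in K, T (the same frame is also a K-frame and a T-frame).
S5-tableau for the negation ~(<>[](q | p) -> (q | p)):
1. ~(<>[](q | p) -> (q | p)), 0
2. <>[](q | p), 0
3. ~(q | p), 0
4. ~q, 0
5. ~p, 0
6. [](q | p), 1
7. q | p, 0
8. q | p, 1
9. p, 0
Accessibility: 0R0, 0R1, 1R0, 1R1
Branch closes: p and ~p both at 0.
Every branch closes (one shown): valid in S5.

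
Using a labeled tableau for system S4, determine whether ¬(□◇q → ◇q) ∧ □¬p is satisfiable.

1. ¬(□◇q → ◇q) ∧ □¬p, w0
2. ¬(□◇q → ◇q), w0
3. □¬p, w0
4. □◇q, w0
5. ¬◇q, w0
6. ¬p, w0
7. ◇q, w0
8. ¬q, w0
9. q, w1
10. ¬p, w1
11. ◇q, w1
12. ¬q, w1
Accessibility: w0Rw0, w0Rw1, w1Rw1
Branch closes: q and ¬q both at w1.
All branches of the tableau close; one closing branch shown above.

Unsatisfiable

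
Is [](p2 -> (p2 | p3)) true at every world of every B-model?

Valid

Tableau for the negation ~[](p2 -> (p2 | p3)):
1. ~[](p2 -> (p2 | p3)), 0
2. ~(p2 -> (p2 | p3)), 1
3. p2, 1
4. ~(p2 | p3), 1
5. ~p2, 1
6. ~p3, 1
Accessibility: 0R0, 0R1, 1R0, 1R1
Branch closes: p2 and ~p2 both at 1.
Every branch of the negation's tableau closes; the branch above is one of them.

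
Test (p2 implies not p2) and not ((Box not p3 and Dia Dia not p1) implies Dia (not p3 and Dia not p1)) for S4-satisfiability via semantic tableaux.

1. (p2 implies not p2) and not ((Box not p3 and Dia Dia not p1) implies Dia (not p3 and Dia not p1)), 0
2. p2 implies not p2, 0   [and-rule on 1]
3. not ((Box not p3 and Dia Dia not p1) implies Dia (not p3 and Dia not p1)), 0   [and-rule on 1]
4. Box not p3 and Dia Dia not p1, 0   [neg-implies-rule on 3]
5. not Dia (not p3 and Dia not p1), 0   [neg-implies-rule on 3]
6. Box not p3, 0   [and-rule on 4]
7. Dia Dia not p1, 0   [and-rule on 4]
8. not (not p3 and Dia not p1), 0   [neg-Dia-rule on 5 via 0R0]
9. not p3, 0   [Box-rule on 6 via 0R0]
10. not p2, 0   [implies-rule on 2 (branches; this branch)]
11. not Dia not p1, 0   [neg-and-rule on 8 (branches; this branch)]
12. p1, 0   [neg-Dia-rule on 11 via 0R0]
13. Dia not p1, 1   [Dia-rule on 7: fresh world 1, 0R1]
14. not (not p3 and Dia not p1), 1   [neg-Dia-rule on 5 via 0R1]
15. not p3, 1   [Box-rule on 6 via 0R1]
16. p1, 1   [neg-Dia-rule on 11 via 0R1]
17. not Dia not p1, 1   [neg-and-rule on 14 (branches; this branch)]
18. not p1, 2   [Dia-rule on 13: fresh world 2, 1R2]
19. not (not p3 and Dia not p1), 2   [neg-Dia-rule on 5 via 0R2]
20. not p3, 2   [Box-rule on 6 via 0R2]
21. p1, 2   [neg-Dia-rule on 11 via 0R2]
Accessibility: 0R0, 0R1, 0R2, 1R1, 1R2, 2R2
Branch closes: p1 and not p1 both at 2.
All branches of the tableau close; one closing branch shown above.

Unsatisfiable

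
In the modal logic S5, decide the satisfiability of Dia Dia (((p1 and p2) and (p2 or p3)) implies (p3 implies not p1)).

1. Dia Dia (((p1 and p2) and (p2 or p3)) implies (p3 implies not p1)), 0
2. Dia (((p1 and p2) and (p2 or p3)) implies (p3 implies not p1)), 1
3. ((p1 and p2) and (p2 or p3)) implies (p3 implies not p1), 2
4. p3 implies not p1, 2
5. not p1, 2
Accessibility: 0R0, 0R1, 0R2, 1R0, 1R1, 1R2, 2R0, 2R1, 2R2

Satisfiable (open branch found)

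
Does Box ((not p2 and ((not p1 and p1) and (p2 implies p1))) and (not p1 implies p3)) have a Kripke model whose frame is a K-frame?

Yes, satisfiable

1. Box ((not p2 and ((not p1 and p1) and (p2 implies p1))) and (not p1 implies p3)), w0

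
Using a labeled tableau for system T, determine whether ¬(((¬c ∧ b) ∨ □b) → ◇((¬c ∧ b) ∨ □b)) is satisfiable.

Unsatisfiable (every branch closes)

1. ¬(((¬c ∧ b) ∨ □b) → ◇((¬c ∧ b) ∨ □b)), w0
2. (¬c ∧ b) ∨ □b, w0
3. ¬◇((¬c ∧ b) ∨ □b), w0
4. ¬((¬c ∧ b) ∨ □b), w0
5. ¬(¬c ∧ b), w0
6. ¬□b, w0
7. □b, w0
8. b, w0
9. c, w0
10. ¬b, w1
11. ¬((¬c ∧ b) ∨ □b), w1
12. ¬(¬c ∧ b), w1
13. ¬□b, w1
14. b, w1
Accessibility: w0Rw0, w0Rw1, w1Rw1
Branch closes: b and ¬b both at w1.
(One branch shown.) All branches close.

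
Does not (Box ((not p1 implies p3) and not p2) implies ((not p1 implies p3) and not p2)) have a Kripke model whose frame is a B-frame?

Unsatisfiable (every branch closes)

1. not (Box ((not p1 implies p3) and not p2) implies ((not p1 implies p3) and not p2)), 0
2. Box ((not p1 implies p3) and not p2), 0
3. not ((not p1 implies p3) and not p2), 0
4. (not p1 implies p3) and not p2, 0
5. not p1 implies p3, 0
6. not p2, 0
7. not (not p1 implies p3), 0
8. not p1, 0
9. not p3, 0
10. p3, 0
Accessibility: 0R0
Branch closes: p3 and not p3 both at 0.
All branches of the tableau close; one closing branch shown above.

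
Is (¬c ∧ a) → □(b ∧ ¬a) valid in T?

Tableau for the negation ¬((¬c ∧ a) → □(b ∧ ¬a)):
1. ¬((¬c ∧ a) → □(b ∧ ¬a)), 0
2. ¬c ∧ a, 0
3. ¬□(b ∧ ¬a), 0
4. ¬c, 0
5. a, 0
6. ¬(b ∧ ¬a), 1
7. a, 1
Accessibility: 0R0, 0R1, 1R1
The negation has an open branch (countermodel exists).

Invalid (countermodel exists)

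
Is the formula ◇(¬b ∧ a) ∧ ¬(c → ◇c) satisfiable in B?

1. ◇(¬b ∧ a) ∧ ¬(c → ◇c), u
2. ◇(¬b ∧ a), u   [∧-rule on 1]
3. ¬(c → ◇c), u   [∧-rule on 1]
4. c, u   [¬→-rule on 3]
5. ¬◇c, u   [¬→-rule on 3]
6. ¬c, u   [¬◇-rule on 5 via uRu]
Accessibility: uRu
Branch closes: c and ¬c both at u.
All branches of the tableau close; one closing branch shown above.

Unsatisfiable (every branch closes)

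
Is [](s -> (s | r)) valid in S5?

Tableau for the negation ~[](s -> (s | r)):
1. ~[](s -> (s | r)), w0
2. ~(s -> (s | r)), w1
3. s, w1
4. ~(s | r), w1
5. ~s, w1
6. ~r, w1
Accessibility: w0Rw0, w0Rw1, w1Rw0, w1Rw1
Branch closes: s and ~s both at w1.
Every branch of the negation's tableau closes; the branch above is one of them.

Valid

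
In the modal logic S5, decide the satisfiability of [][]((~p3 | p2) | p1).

1. [][]((~p3 | p2) | p1), u
2. []((~p3 | p2) | p1), u   [[]-rule on 1 via uRu]
3. (~p3 | p2) | p1, u   [[]-rule on 2 via uRu]
4. p1, u   [|-rule on 3 (branches; this branch)]
Accessibility: uRu

Satisfiable (open branch found)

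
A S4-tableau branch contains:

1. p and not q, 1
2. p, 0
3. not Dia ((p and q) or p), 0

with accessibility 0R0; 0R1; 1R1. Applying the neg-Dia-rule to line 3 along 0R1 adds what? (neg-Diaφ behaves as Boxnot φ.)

not ((p and q) or p), 1

neg-Diaφ behaves as Boxnot φ: propagate the negated body to each accessible world.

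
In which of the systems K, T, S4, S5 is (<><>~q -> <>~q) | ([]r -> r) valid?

T, S4, S5

K-tableau for the negation ~((<><>~q -> <>~q) | ([]r -> r)):
1. ~((<><>~q -> <>~q) | ([]r -> r)), 0
2. ~(<><>~q -> <>~q), 0   [~|-rule on 1]
3. ~([]r -> r), 0   [~|-rule on 1]
4. <><>~q, 0   [~->-rule on 2]
5. ~<>~q, 0   [~->-rule on 2]
6. []r, 0   [~->-rule on 3]
7. ~r, 0   [~->-rule on 3]
8. <>~q, 1   [<>-rule on 4: fresh world 1, 0R1]
9. q, 1   [~<>-rule on 5 via 0R1]
10. r, 1   [[]-rule on 6 via 0R1]
11. ~q, 2   [<>-rule on 8: fresh world 2, 1R2]
Accessibility: 0R1, 1R2
Complete open branch: countermodel on a K-frame, so not valid in K.
T-tableau for the negation ~((<><>~q -> <>~q) | ([]r -> r)):
1. ~((<><>~q -> <>~q) | ([]r -> r)), 0
2. ~(<><>~q -> <>~q), 0   [~|-rule on 1]
3. ~([]r -> r), 0   [~|-rule on 1]
4. <><>~q, 0   [~->-rule on 2]
5. ~<>~q, 0   [~->-rule on 2]
6. []r, 0   [~->-rule on 3]
7. ~r, 0   [~->-rule on 3]
8. q, 0   [~<>-rule on 5 via 0R0]
9. r, 0   [[]-rule on 6 via 0R0]
Accessibility: 0R0
Branch closes: r and ~r both at 0.
Every branch closes (one shown): valid in T, hence also in S4, S5 (every theorem of T is a theorem of S4 and S5).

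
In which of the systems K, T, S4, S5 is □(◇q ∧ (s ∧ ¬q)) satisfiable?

K

K-tableau for the formula:
1. □(◇q ∧ (s ∧ ¬q)), u
Complete open branch: satisfiable in K.
T-tableau for the formula:
1. □(◇q ∧ (s ∧ ¬q)), u
2. ◇q ∧ (s ∧ ¬q), u
3. ◇q, u
4. s ∧ ¬q, u
5. s, u
6. ¬q, u
7. q, v
8. ◇q ∧ (s ∧ ¬q), v
9. ◇q, v
10. s ∧ ¬q, v
11. s, v
12. ¬q, v
Accessibility: uRu, uRv, vRv
Branch closes: q and ¬q both at v.
Every branch closes (one shown): unsatisfiable in T, hence also in S4, S5 (every S4/S5-frame is a T-frame).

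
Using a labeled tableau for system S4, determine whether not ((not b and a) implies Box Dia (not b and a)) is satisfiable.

Satisfiable (open branch found)

1. not ((not b and a) implies Box Dia (not b and a)), w0
2. not b and a, w0
3. not Box Dia (not b and a), w0
4. not b, w0
5. a, w0
6. not Dia (not b and a), w1
7. not (not b and a), w1
8. not a, w1
Accessibility: w0Rw0, w0Rw1, w1Rw1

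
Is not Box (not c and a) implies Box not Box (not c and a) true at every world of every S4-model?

Not valid

Tableau for the negation not (not Box (not c and a) implies Box not Box (not c and a)):
1. not (not Box (not c and a) implies Box not Box (not c and a)), w0
2. not Box (not c and a), w0
3. not Box not Box (not c and a), w0
4. not (not c and a), w1
5. not a, w1
6. Box (not c and a), w2
7. not c and a, w2
8. not c, w2
9. a, w2
Accessibility: w0Rw0, w0Rw1, w0Rw2, w1Rw1, w2Rw2
The negation has an open branch (countermodel exists).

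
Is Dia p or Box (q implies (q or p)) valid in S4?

Valid

Tableau for the negation not (Dia p or Box (q implies (q or p))):
1. not (Dia p or Box (q implies (q or p))), 0
2. not Dia p, 0
3. not Box (q implies (q or p)), 0
4. not p, 0
5. not (q implies (q or p)), 1
6. q, 1
7. not (q or p), 1
8. not q, 1
9. not p, 1
Accessibility: 0R0, 0R1, 1R1
Branch closes: q and not q both at 1.
Every branch of the negation's tableau closes; the branch above is one of them.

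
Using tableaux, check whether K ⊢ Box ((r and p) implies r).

Tableau for the negation not Box ((r and p) implies r):
1. not Box ((r and p) implies r), 0
2. not ((r and p) implies r), 1
3. r and p, 1
4. not r, 1
5. r, 1
6. p, 1
Accessibility: 0R1
Branch closes: r and not r both at 1.
Every branch of the negation's tableau closes; the branch above is one of them.

Yes, valid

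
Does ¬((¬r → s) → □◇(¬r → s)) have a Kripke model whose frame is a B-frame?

1. ¬((¬r → s) → □◇(¬r → s)), 0
2. ¬r → s, 0
3. ¬□◇(¬r → s), 0
4. s, 0
5. ¬◇(¬r → s), 1
6. ¬(¬r → s), 0
7. ¬r, 0
8. ¬s, 0
Accessibility: 0R0, 0R1, 1R0, 1R1
Branch closes: s and ¬s both at 0.
(One branch shown.) All branches close.

Unsatisfiable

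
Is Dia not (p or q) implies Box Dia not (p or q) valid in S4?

Tableau for the negation not (Dia not (p or q) implies Box Dia not (p or q)):
1. not (Dia not (p or q) implies Box Dia not (p or q)), 0
2. Dia not (p or q), 0   [neg-implies-rule on 1]
3. not Box Dia not (p or q), 0   [neg-implies-rule on 1]
4. not (p or q), 1   [Dia-rule on 2: fresh world 1, 0R1]
5. not p, 1   [neg-or-rule on 4]
6. not q, 1   [neg-or-rule on 4]
7. not Dia not (p or q), 2   [neg-Box-rule on 3: fresh world 2, 0R2]
8. p or q, 2   [neg-Dia-rule on 7 via 2R2]
9. q, 2   [or-rule on 8 (branches; this branch)]
Accessibility: 0R0, 0R1, 0R2, 1R1, 2R2
The negation has an open branch (countermodel exists).

Invalid (countermodel exists)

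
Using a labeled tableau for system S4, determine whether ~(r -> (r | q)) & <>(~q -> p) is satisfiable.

No, unsatisfiable

1. ~(r -> (r | q)) & <>(~q -> p), 0
2. ~(r -> (r | q)), 0
3. <>(~q -> p), 0
4. r, 0
5. ~(r | q), 0
6. ~r, 0
7. ~q, 0
Accessibility: 0R0
Branch closes: r and ~r both at 0.
(One branch shown.) All branches close.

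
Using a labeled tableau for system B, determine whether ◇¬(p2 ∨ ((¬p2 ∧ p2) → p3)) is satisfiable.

No, unsatisfiable

1. ◇¬(p2 ∨ ((¬p2 ∧ p2) → p3)), 0
2. ¬(p2 ∨ ((¬p2 ∧ p2) → p3)), 1   [◇-rule on 1: fresh world 1, 0R1]
3. ¬p2, 1   [¬∨-rule on 2]
4. ¬((¬p2 ∧ p2) → p3), 1   [¬∨-rule on 2]
5. ¬p2 ∧ p2, 1   [¬→-rule on 4]
6. ¬p3, 1   [¬→-rule on 4]
7. p2, 1   [∧-rule on 5]
Accessibility: 0R0, 0R1, 1R0, 1R1
Branch closes: p2 and ¬p2 both at 1.
All branches of the tableau close; one closing branch shown above.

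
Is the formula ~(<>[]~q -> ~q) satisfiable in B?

1. ~(<>[]~q -> ~q), w0
2. <>[]~q, w0
3. q, w0
4. []~q, w1
5. ~q, w0
Accessibility: w0Rw0, w0Rw1, w1Rw0, w1Rw1
Branch closes: q and ~q both at w0.
(One branch shown.) All branches close.

No, unsatisfiable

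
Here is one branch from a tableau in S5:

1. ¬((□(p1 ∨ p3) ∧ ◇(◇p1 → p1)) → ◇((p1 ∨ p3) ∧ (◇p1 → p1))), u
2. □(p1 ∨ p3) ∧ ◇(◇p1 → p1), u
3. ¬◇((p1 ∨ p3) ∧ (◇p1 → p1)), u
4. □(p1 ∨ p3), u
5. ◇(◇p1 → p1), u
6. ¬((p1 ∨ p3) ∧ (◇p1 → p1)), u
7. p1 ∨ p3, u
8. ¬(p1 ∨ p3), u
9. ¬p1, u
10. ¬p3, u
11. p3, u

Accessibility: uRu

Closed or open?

Both p3 and ¬p3 appear at u.

Closed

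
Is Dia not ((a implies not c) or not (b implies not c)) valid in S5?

Tableau for the negation not Dia not ((a implies not c) or not (b implies not c)):
1. not Dia not ((a implies not c) or not (b implies not c)), w0
2. (a implies not c) or not (b implies not c), w0
3. not (b implies not c), w0
4. b, w0
5. c, w0
Accessibility: w0Rw0
The negation has an open branch (countermodel exists).

Not valid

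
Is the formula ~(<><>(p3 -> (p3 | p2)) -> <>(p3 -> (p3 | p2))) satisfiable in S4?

1. ~(<><>(p3 -> (p3 | p2)) -> <>(p3 -> (p3 | p2))), w0
2. <><>(p3 -> (p3 | p2)), w0
3. ~<>(p3 -> (p3 | p2)), w0
4. ~(p3 -> (p3 | p2)), w0
5. p3, w0
6. ~(p3 | p2), w0
7. ~p3, w0
8. ~p2, w0
Accessibility: w0Rw0
Branch closes: p3 and ~p3 both at w0.
Every branch closes; the branch above is one of them.

Unsatisfiable (every branch closes)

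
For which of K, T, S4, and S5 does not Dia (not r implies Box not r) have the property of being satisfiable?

K

T-tableau for the formula:
1. not Dia (not r implies Box not r), 0
2. not (not r implies Box not r), 0
3. not r, 0
4. not Box not r, 0
5. r, 1
6. not (not r implies Box not r), 1
7. not r, 1
8. not Box not r, 1
Accessibility: 0R0, 0R1, 1R1
Branch closes: r and not r both at 1.
Every branch closes (one shown): unsatisfiable in T, hence also in S4, S5 (every S4/S5-frame is a T-frame).
K-tableau for the formula:
1. not Dia (not r implies Box not r), 0
Complete open branch: satisfiable in K.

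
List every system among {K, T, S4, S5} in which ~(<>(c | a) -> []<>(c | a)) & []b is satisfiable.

K, T, S4

S5-tableau for the formula:
1. ~(<>(c | a) -> []<>(c | a)) & []b, w0
2. ~(<>(c | a) -> []<>(c | a)), w0
3. []b, w0
4. <>(c | a), w0
5. ~[]<>(c | a), w0
6. b, w0
7. c | a, w1
8. b, w1
9. a, w1
10. ~<>(c | a), w2
11. b, w2
12. ~(c | a), w0
13. ~c, w0
14. ~a, w0
15. ~(c | a), w1
16. ~c, w1
17. ~a, w1
Accessibility: w0Rw0, w0Rw1, w0Rw2, w1Rw0, w1Rw1, w1Rw2, w2Rw0, w2Rw1, w2Rw2
Branch closes: a and ~a both at w1.
Every branch closes (one shown): unsatisfiable in S5.
S4-tableau for the formula:
1. ~(<>(c | a) -> []<>(c | a)) & []b, w0
2. ~(<>(c | a) -> []<>(c | a)), w0
3. []b, w0
4. <>(c | a), w0
5. ~[]<>(c | a), w0
6. b, w0
7. c | a, w1
8. b, w1
9. a, w1
10. ~<>(c | a), w2
11. b, w2
12. ~(c | a), w2
13. ~c, w2
14. ~a, w2
Accessibility: w0Rw0, w0Rw1, w0Rw2, w1Rw1, w2Rw2
Complete open branch: satisfiable in S4, hence also in K, T (this S4-model is also a K-model and a T-model).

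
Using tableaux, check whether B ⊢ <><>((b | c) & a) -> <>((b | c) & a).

Tableau for the negation ~(<><>((b | c) & a) -> <>((b | c) & a)):
1. ~(<><>((b | c) & a) -> <>((b | c) & a)), u
2. <><>((b | c) & a), u   [~->-rule on 1]
3. ~<>((b | c) & a), u   [~->-rule on 1]
4. ~((b | c) & a), u   [~<>-rule on 3 via uRu]
5. ~a, u   [~&-rule on 4 (branches; this branch)]
6. <>((b | c) & a), v   [<>-rule on 2: fresh world v, uRv]
7. ~((b | c) & a), v   [~<>-rule on 3 via uRv]
8. ~a, v   [~&-rule on 7 (branches; this branch)]
9. (b | c) & a, w   [<>-rule on 6: fresh world w, vRw]
10. b | c, w   [&-rule on 9]
11. a, w   [&-rule on 9]
12. c, w   [|-rule on 10 (branches; this branch)]
Accessibility: uRu, uRv, vRu, vRv, vRw, wRv, wRw
The negation has an open branch (countermodel exists).

Invalid (countermodel exists)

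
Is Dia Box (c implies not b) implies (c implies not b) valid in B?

Tableau for the negation not (Dia Box (c implies not b) implies (c implies not b)):
1. not (Dia Box (c implies not b) implies (c implies not b)), u
2. Dia Box (c implies not b), u
3. not (c implies not b), u
4. c, u
5. b, u
6. Box (c implies not b), v
7. c implies not b, u
8. c implies not b, v
9. not b, u
Accessibility: uRu, uRv, vRu, vRv
Branch closes: b and not b both at u.
Every branch of the negation's tableau closes; the branch above is one of them.

Yes, valid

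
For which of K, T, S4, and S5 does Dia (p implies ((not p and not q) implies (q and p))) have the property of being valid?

T, S4, S5

T-tableau for the negation not Dia (p implies ((not p and not q) implies (q and p))):
1. not Dia (p implies ((not p and not q) implies (q and p))), u
2. not (p implies ((not p and not q) implies (q and p))), u
3. p, u
4. not ((not p and not q) implies (q and p)), u
5. not p and not q, u
6. not (q and p), u
7. not p, u
8. not q, u
Accessibility: uRu
Branch closes: p and not p both at u.
Every branch closes (one shown): valid in T, hence also in S4, S5 (every theorem of T is a theorem of S4 and S5).
K-tableau for the negation not Dia (p implies ((not p and not q) implies (q and p))):
1. not Dia (p implies ((not p and not q) implies (q and p))), u
Complete open branch: countermodel on a K-frame, so not valid in K.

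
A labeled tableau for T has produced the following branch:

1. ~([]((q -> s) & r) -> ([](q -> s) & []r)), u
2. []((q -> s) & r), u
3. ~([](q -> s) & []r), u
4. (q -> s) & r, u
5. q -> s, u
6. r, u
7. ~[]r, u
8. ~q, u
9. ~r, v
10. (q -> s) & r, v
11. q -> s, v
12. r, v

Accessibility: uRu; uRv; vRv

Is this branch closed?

Yes, closed

Both r and ~r appear at v.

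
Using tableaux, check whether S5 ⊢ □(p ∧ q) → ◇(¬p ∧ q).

Tableau for the negation ¬(□(p ∧ q) → ◇(¬p ∧ q)):
1. ¬(□(p ∧ q) → ◇(¬p ∧ q)), 0
2. □(p ∧ q), 0   [¬→-rule on 1]
3. ¬◇(¬p ∧ q), 0   [¬→-rule on 1]
4. p ∧ q, 0   [□-rule on 2 via 0R0]
5. p, 0   [∧-rule on 4]
6. q, 0   [∧-rule on 4]
7. ¬(¬p ∧ q), 0   [¬◇-rule on 3 via 0R0]
Accessibility: 0R0
The negation has an open branch (countermodel exists).

Invalid (countermodel exists)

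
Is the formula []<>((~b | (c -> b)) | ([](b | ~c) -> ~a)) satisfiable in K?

1. []<>((~b | (c -> b)) | ([](b | ~c) -> ~a)), 0

Satisfiable (open branch found)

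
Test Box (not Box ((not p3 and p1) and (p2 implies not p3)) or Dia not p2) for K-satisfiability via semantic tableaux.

1. Box (not Box ((not p3 and p1) and (p2 implies not p3)) or Dia not p2), w0

Satisfiable (open branch found)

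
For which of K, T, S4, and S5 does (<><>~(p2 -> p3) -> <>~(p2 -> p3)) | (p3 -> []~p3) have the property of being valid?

S4-tableau for the negation ~((<><>~(p2 -> p3) -> <>~(p2 -> p3)) | (p3 -> []~p3)):
1. ~((<><>~(p2 -> p3) -> <>~(p2 -> p3)) | (p3 -> []~p3)), w0
2. ~(<><>~(p2 -> p3) -> <>~(p2 -> p3)), w0
3. ~(p3 -> []~p3), w0
4. <><>~(p2 -> p3), w0
5. ~<>~(p2 -> p3), w0
6. p3, w0
7. ~[]~p3, w0
8. p2 -> p3, w0
9. <>~(p2 -> p3), w1
10. p2 -> p3, w1
11. p3, w1
12. p3, w2
13. p2 -> p3, w2
14. ~(p2 -> p3), w3
15. p2, w3
16. ~p3, w3
17. p2 -> p3, w3
18. p3, w3
Accessibility: w0Rw0, w0Rw1, w0Rw2, w0Rw3, w1Rw1, w1Rw3, w2Rw2, w3Rw3
Branch closes: p3 and ~p3 both at w3.
Every branch closes (one shown): valid in S4, hence also in S5 (every theorem of S4 is a theorem of S5).
T-tableau for the negation ~((<><>~(p2 -> p3) -> <>~(p2 -> p3)) | (p3 -> []~p3)):
1. ~((<><>~(p2 -> p3) -> <>~(p2 -> p3)) | (p3 -> []~p3)), w0
2. ~(<><>~(p2 -> p3) -> <>~(p2 -> p3)), w0
3. ~(p3 -> []~p3), w0
4. <><>~(p2 -> p3), w0
5. ~<>~(p2 -> p3), w0
6. p3, w0
7. ~[]~p3, w0
8. p2 -> p3, w0
9. <>~(p2 -> p3), w1
10. p2 -> p3, w1
11. p3, w1
12. p3, w2
13. p2 -> p3, w2
14. ~(p2 -> p3), w3
15. p2, w3
16. ~p3, w3
Accessibility: w0Rw0, w0Rw1, w0Rw2, w1Rw1, w1Rw3, w2Rw2, w3Rw3
Complete open branch: countermodel on a T-frame, so not valid in T, nor in K (the same frame is also a K-frame).

S4, S5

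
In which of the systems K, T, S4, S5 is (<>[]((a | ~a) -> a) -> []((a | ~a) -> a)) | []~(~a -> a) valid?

S4-tableau for the negation ~((<>[]((a | ~a) -> a) -> []((a | ~a) -> a)) | []~(~a -> a)):
1. ~((<>[]((a | ~a) -> a) -> []((a | ~a) -> a)) | []~(~a -> a)), 0
2. ~(<>[]((a | ~a) -> a) -> []((a | ~a) -> a)), 0
3. ~[]~(~a -> a), 0
4. <>[]((a | ~a) -> a), 0
5. ~[]((a | ~a) -> a), 0
6. ~a -> a, 1
7. a, 1
8. []((a | ~a) -> a), 2
9. (a | ~a) -> a, 2
10. a, 2
11. ~((a | ~a) -> a), 3
12. a | ~a, 3
13. ~a, 3
Accessibility: 0R0, 0R1, 0R2, 0R3, 1R1, 2R2, 3R3
Complete open branch: countermodel on an S4-frame, so not valid in S4, nor in K, T (the same frame is also a K-frame and a T-frame).
S5-tableau for the negation ~((<>[]((a | ~a) -> a) -> []((a | ~a) -> a)) | []~(~a -> a)):
1. ~((<>[]((a | ~a) -> a) -> []((a | ~a) -> a)) | []~(~a -> a)), 0
2. ~(<>[]((a | ~a) -> a) -> []((a | ~a) -> a)), 0
3. ~[]~(~a -> a), 0
4. <>[]((a | ~a) -> a), 0
5. ~[]((a | ~a) -> a), 0
6. ~a -> a, 1
7. a, 1
8. []((a | ~a) -> a), 2
9. (a | ~a) -> a, 0
10. (a | ~a) -> a, 1
11. (a | ~a) -> a, 2
12. a, 0
13. a, 2
14. ~((a | ~a) -> a), 3
15. a | ~a, 3
16. ~a, 3
17. (a | ~a) -> a, 3
18. ~(a | ~a), 3
19. a, 3
Accessibility: 0R0, 0R1, 0R2, 0R3, 1R0, 1R1, 1R2, 1R3, 2R0, 2R1, 2R2, 2R3, 3R0, 3R1, 3R2, 3R3
Branch closes: a and ~a both at 3.
Every branch closes (one shown): valid in S5.

S5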